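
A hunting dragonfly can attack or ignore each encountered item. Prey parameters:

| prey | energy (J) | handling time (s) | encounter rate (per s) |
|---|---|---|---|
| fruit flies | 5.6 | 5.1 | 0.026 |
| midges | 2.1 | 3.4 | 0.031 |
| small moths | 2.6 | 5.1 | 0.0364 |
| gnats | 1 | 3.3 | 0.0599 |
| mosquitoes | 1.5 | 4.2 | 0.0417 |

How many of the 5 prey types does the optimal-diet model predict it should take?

5

E/h in descending order: fruit flies 1.1, midges 0.618, small moths 0.51, mosquitoes 0.357, gnats 0.303 J/s. The optimal diet is the largest prefix of this list for which every included type satisfies E_i/h_i > R on the types above it.
Rate on top 1: 0.1286. midges: 0.618 > 0.1286 → include.
Rate on top 2: 0.1702. small moths: 0.51 > 0.1702 → include.
Rate on top 3: 0.2145. mosquitoes: 0.357 > 0.2145 → include.
Rate on top 4: 0.2301. gnats: 0.303 > 0.2301 → include.
Optimal diet: fruit flies, midges, small moths, mosquitoes, gnats — 5 of 5 types.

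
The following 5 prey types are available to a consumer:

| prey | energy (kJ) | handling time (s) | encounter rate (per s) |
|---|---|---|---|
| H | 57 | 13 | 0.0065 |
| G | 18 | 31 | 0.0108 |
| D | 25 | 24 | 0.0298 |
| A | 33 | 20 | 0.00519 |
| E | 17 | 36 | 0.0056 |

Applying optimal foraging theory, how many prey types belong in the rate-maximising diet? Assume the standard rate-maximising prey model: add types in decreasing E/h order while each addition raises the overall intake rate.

Profitabilities (E/h, kJ/s): H 4.38, A 1.65, D 1.04, G 0.581, E 0.472. Add prey in this order while the next type's profitability exceeds the intake rate on those already taken.
Rate on top 1: 0.3416. A: 1.65 > 0.3416 → include.
Rate on top 2: 0.4559. D: 1.04 > 0.4559 → include.
Rate on top 3: 0.676. G: 0.581 < 0.676 → exclude; stop.
Optimal diet: H, A, D — 3 of 5 types.

3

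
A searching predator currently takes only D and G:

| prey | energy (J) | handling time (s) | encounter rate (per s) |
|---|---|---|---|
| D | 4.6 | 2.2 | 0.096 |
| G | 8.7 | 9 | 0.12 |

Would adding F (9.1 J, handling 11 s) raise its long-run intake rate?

Current rate: (0.096×4.6 + 0.12×8.7)/(1 + 0.096×2.2 + 0.12×9) = 0.6484 J/s.
Profitability of F: 9.1/11 = 0.8273 J/s.
Since 0.8273 > R, including F increases the long-run rate.

Yes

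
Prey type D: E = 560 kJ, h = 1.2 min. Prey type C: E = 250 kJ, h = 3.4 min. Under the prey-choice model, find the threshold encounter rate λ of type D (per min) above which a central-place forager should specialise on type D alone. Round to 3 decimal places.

The zero-one rule: include type C iff E₂/h₂ > λE₁/(1+λh₁). Equality gives the switch point.
λE₁h₂ = E₂ + λE₂h₁ ⇒ λ = E₂/(E₁h₂ − E₂h₁) = 250/(1904 − 300) = 0.1559 per min.

0.156 per min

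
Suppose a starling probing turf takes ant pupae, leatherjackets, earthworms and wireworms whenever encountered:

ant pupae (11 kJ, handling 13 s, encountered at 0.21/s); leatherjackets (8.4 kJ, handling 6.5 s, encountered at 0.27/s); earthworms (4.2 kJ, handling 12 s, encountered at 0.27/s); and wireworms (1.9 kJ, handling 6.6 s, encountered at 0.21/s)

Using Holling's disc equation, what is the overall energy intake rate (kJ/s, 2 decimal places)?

R = (0.21×11 + 0.27×8.4 + 0.27×4.2 + 0.21×1.9) / (1 + 0.21×13 + 0.27×6.5 + 0.27×12 + 0.21×6.6) = 6.111/10.11 = 0.6044 kJ/s.

0.60 kJ/s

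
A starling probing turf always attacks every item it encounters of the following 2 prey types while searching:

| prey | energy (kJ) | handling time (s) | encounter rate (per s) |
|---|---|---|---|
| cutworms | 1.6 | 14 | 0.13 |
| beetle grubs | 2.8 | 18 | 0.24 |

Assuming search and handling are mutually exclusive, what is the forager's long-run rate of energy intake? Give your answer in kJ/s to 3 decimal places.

0.123 kJ/s

Energy encountered per unit search time: 0.13×1.6 + 0.24×2.8 = 0.88 kJ/s.
Handling time per unit search time: 0.13×14 + 0.24×18 = 6.14.
Rate = 0.88/(1 + 6.14) = 0.1232 kJ/s.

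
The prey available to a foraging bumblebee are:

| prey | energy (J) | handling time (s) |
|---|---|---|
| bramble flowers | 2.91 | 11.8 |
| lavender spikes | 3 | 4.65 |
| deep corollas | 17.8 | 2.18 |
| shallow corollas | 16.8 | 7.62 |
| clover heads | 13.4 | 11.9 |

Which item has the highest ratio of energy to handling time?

Profitability E/h (J/s): bramble flowers = 2.91/11.8 = 0.247, lavender spikes = 3/4.65 = 0.645, deep corollas = 17.8/2.18 = 8.17, shallow corollas = 16.8/7.62 = 2.2, clover heads = 13.4/11.9 = 1.13.
Ranked: deep corollas > shallow corollas > clover heads > lavender spikes > bramble flowers.

deep corollas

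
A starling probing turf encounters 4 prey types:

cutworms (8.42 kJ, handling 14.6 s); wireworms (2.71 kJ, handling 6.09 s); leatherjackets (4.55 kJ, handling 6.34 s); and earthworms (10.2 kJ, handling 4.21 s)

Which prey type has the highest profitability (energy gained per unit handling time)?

earthworms

Profitability E/h (kJ/s): cutworms = 8.42/14.6 = 0.577, wireworms = 2.71/6.09 = 0.445, leatherjackets = 4.55/6.34 = 0.718, earthworms = 10.2/4.21 = 2.42.
Ranked: earthworms > leatherjackets > cutworms > wireworms.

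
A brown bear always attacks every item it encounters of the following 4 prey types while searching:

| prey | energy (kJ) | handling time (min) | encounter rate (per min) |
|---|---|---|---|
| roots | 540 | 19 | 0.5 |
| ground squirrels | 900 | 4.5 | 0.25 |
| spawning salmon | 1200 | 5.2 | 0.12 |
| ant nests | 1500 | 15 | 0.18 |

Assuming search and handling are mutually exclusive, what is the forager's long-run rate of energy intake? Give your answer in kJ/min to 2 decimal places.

60.81 kJ/min

R = (0.5×540 + 0.25×900 + 0.12×1200 + 0.18×1500) / (1 + 0.5×19 + 0.25×4.5 + 0.12×5.2 + 0.18×15) = 909/14.95 = 60.81 kJ/min.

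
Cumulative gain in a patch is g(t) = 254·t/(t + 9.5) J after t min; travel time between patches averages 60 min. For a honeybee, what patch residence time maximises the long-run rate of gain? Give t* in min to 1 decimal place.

23.9 min

By the marginal value theorem, leave when the instantaneous gain rate g'(t) equals the habitat-wide average g(t)/(T + t).
g'(t) = 254·9.5/(t + 9.5)². Setting 254·9.5/(t+9.5)² = 254t/[(t+9.5)(60+t)] gives 9.5(60+t) = t(t+9.5), so t² = 9.5×60 = 570.
t* = √570 = 23.87 min.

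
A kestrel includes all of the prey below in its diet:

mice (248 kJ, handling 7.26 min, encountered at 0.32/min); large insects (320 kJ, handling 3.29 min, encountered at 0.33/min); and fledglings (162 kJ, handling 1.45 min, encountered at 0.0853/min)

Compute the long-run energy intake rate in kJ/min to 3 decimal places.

43.855 kJ/min

R = Σλ_iE_i / (1 + Σλ_ih_i)
Numerator: 0.32×248 + 0.33×320 + 0.0853×162 = 198.8
Denominator: 1 + 0.32×7.26 + 0.33×3.29 + 0.0853×1.45 = 4.533
R = 198.8/4.533 = 43.86 kJ/min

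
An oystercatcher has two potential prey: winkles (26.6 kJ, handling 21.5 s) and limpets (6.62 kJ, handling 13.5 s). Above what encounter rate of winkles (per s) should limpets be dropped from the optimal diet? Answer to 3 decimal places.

0.031 per s

Drop limpets once their profitability E₂/h₂ falls below the rate achievable on winkles alone: E₂/h₂ = λE₁/(1 + λh₁).
Solve for λ: λE₁h₂ = E₂(1 + λh₁) → λ(E₁h₂ − E₂h₁) = E₂ → λ = E₂/(E₁h₂ − E₂h₁).
λ = 6.62/(26.6×13.5 − 6.62×21.5) = 6.62/216.8 = 0.03054 per s.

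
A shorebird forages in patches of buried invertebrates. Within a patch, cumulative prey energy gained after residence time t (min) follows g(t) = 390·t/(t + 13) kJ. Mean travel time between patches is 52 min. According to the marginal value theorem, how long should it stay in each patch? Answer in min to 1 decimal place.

26.0 min

Maximise g(t)/(T+t): set derivative to zero → g'(t)(T+t) = g(t).
g'(t) = 390·13/(t + 13)². Setting 390·13/(t+13)² = 390t/[(t+13)(52+t)] gives 13(52+t) = t(t+13), so t² = 13×52 = 676.
t* = √676 = 26 min.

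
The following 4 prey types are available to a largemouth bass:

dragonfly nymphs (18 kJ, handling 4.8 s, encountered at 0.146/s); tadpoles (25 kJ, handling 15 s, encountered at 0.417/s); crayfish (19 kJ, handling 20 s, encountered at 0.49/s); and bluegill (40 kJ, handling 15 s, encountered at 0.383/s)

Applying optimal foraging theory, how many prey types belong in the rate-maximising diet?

2

Profitabilities (E/h, kJ/s): dragonfly nymphs 3.75, bluegill 2.67, tadpoles 1.67, crayfish 0.95. Add prey in this order while the next type's profitability exceeds the intake rate on those already taken.
Rate on top 1: 1.545. bluegill: 2.67 > 1.545 → include.
Rate on top 2: 2.41. tadpoles: 1.67 < 2.41 → exclude; stop.
Optimal diet: dragonfly nymphs, bluegill — 2 of 4 types.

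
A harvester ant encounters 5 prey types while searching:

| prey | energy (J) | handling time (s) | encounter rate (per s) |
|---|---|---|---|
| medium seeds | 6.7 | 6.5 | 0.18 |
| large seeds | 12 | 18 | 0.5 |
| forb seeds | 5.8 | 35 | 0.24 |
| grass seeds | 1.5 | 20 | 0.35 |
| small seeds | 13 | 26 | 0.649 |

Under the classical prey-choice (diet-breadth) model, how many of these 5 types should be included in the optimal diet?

Profitabilities (E/h, J/s): medium seeds 1.03, large seeds 0.667, small seeds 0.5, forb seeds 0.166, grass seeds 0.075. Add prey in this order while the next type's profitability exceeds the intake rate on those already taken.
Rate on top 1: 0.5558. large seeds: 0.667 > 0.5558 → include.
Rate on top 2: 0.6451. small seeds: 0.5 < 0.6451 → exclude; stop.
Optimal diet: medium seeds, large seeds — 2 of 5 types.

2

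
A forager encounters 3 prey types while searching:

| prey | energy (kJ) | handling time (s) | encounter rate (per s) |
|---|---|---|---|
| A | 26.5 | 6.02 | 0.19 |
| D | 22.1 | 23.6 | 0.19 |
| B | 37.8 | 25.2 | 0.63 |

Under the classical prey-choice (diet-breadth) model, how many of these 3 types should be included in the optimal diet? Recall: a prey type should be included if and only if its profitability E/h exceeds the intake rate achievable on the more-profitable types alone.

1

Rank by E/h (kJ/s): A 4.4, B 1.5, D 0.936. Include each in turn until the next type's E/h falls below the running intake rate.
Rate on top 1: 2.349. B: 1.5 < 2.349 → exclude; stop.
Optimal diet: A — 1 of 3 types.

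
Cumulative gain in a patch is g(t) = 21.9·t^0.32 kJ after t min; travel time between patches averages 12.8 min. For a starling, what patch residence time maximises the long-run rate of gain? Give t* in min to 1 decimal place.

Maximise g(t)/(T+t): set derivative to zero → g'(t)(T+t) = g(t).
g'(t) = 0.32·21.9·t^-0.68. Setting 0.32·21.9·t^-0.68 = 21.9·t^0.32/(12.8+t) gives 0.32(12.8+t) = t, so 0.68·t = 0.32×12.8.
t* = 0.32×12.8/0.68 = 6.024 min.

6.0 min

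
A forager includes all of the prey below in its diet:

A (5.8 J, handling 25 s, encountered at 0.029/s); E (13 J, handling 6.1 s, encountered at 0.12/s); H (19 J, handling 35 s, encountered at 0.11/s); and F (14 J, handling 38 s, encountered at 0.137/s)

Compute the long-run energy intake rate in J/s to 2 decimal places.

R = Σλ_iE_i / (1 + Σλ_ih_i)
Numerator: 0.029×5.8 + 0.12×13 + 0.11×19 + 0.137×14 = 5.736
Denominator: 1 + 0.029×25 + 0.12×6.1 + 0.11×35 + 0.137×38 = 11.51
R = 5.736/11.51 = 0.4982 J/s

0.50 J/s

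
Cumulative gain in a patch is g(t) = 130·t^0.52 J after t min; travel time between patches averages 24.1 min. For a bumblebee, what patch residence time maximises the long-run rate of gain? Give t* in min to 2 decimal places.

Optimal t* satisfies g'(t*) = g(t*)/(T + t*).
g'(t) = 0.52·130·t^-0.48. Setting 0.52·130·t^-0.48 = 130·t^0.52/(24.1+t) gives 0.52(24.1+t) = t, so 0.48·t = 0.52×24.1.
t* = 0.52×24.1/0.48 = 26.11 min.

26.11 min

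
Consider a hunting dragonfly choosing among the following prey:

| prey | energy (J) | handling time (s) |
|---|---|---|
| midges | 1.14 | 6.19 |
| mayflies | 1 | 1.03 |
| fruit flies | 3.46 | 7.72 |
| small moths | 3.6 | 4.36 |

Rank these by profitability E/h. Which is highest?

mayflies

In descending order of E/h:
mayflies: 1/1.03 = 0.971 J/s
small moths: 3.6/4.36 = 0.826 J/s
fruit flies: 3.46/7.72 = 0.448 J/s
midges: 1.14/6.19 = 0.184 J/s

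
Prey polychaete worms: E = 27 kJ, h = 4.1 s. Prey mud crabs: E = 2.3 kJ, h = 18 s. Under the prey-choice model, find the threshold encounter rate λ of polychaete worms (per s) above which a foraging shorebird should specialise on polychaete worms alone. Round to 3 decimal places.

0.005 per s

Drop mud crabs once their profitability E₂/h₂ falls below the rate achievable on polychaete worms alone: E₂/h₂ = λE₁/(1 + λh₁).
Solve for λ: λE₁h₂ = E₂(1 + λh₁) → λ(E₁h₂ − E₂h₁) = E₂ → λ = E₂/(E₁h₂ − E₂h₁).
λ = 2.3/(27×18 − 2.3×4.1) = 2.3/476.6 = 0.004826 per s.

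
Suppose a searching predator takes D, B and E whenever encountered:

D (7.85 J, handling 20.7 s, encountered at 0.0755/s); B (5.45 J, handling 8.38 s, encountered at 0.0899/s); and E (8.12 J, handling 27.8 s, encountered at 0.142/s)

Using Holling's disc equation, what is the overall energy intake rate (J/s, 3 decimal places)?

R = (0.0755×7.85 + 0.0899×5.45 + 0.142×8.12) / (1 + 0.0755×20.7 + 0.0899×8.38 + 0.142×27.8) = 2.236/7.264 = 0.3078 J/s.

0.308 J/s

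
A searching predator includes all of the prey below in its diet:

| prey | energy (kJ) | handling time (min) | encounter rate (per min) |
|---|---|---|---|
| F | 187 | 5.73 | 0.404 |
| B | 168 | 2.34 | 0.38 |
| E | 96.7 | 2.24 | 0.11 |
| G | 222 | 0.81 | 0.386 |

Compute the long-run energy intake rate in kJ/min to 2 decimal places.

R = Σλ_iE_i / (1 + Σλ_ih_i)
Numerator: 0.404×187 + 0.38×168 + 0.11×96.7 + 0.386×222 = 235.7
Denominator: 1 + 0.404×5.73 + 0.38×2.34 + 0.11×2.24 + 0.386×0.81 = 4.763
R = 235.7/4.763 = 49.49 kJ/min

49.49 kJ/min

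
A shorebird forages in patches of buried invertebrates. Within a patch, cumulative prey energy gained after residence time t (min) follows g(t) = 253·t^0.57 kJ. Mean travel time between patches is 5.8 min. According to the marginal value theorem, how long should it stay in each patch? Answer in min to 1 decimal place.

7.7 min

Maximise g(t)/(T+t): set derivative to zero → g'(t)(T+t) = g(t).
g'(t) = 0.57·253·t^-0.43. Setting 0.57·253·t^-0.43 = 253·t^0.57/(5.8+t) gives 0.57(5.8+t) = t, so 0.43·t = 0.57×5.8.
t* = 0.57×5.8/0.43 = 7.688 min.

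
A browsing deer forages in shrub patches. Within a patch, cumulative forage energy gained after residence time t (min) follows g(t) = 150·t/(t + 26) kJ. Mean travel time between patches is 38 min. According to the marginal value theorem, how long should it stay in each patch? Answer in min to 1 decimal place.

31.4 min

By the marginal value theorem, leave when the instantaneous gain rate g'(t) equals the habitat-wide average g(t)/(T + t).
g'(t) = 150·26/(t + 26)². Setting 150·26/(t+26)² = 150t/[(t+26)(38+t)] gives 26(38+t) = t(t+26), so t² = 26×38 = 988.
t* = √988 = 31.43 min.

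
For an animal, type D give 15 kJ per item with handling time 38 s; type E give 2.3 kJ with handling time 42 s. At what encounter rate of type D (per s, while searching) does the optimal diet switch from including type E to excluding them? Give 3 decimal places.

The zero-one rule: include type E iff E₂/h₂ > λE₁/(1+λh₁). Equality gives the switch point.
λE₁h₂ = E₂ + λE₂h₁ ⇒ λ = E₂/(E₁h₂ − E₂h₁) = 2.3/(630 − 87.4) = 0.004239 per s.

0.004 per s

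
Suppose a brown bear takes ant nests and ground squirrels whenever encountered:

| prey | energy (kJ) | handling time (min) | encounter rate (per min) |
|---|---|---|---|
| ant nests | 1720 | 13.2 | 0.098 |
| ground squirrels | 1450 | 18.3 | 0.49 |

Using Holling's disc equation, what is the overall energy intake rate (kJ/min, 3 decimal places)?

78.065 kJ/min

R = (0.098×1720 + 0.49×1450) / (1 + 0.098×13.2 + 0.49×18.3) = 879.1/11.26 = 78.07 kJ/min.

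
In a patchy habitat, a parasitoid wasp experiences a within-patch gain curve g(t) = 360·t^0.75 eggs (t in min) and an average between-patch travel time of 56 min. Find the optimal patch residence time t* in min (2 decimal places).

Optimal t* satisfies g'(t*) = g(t*)/(T + t*).
g'(t) = 0.75·360·t^-0.25. Setting 0.75·360·t^-0.25 = 360·t^0.75/(56+t) gives 0.75(56+t) = t, so 0.25·t = 0.75×56.
t* = 0.75×56/0.25 = 168 min.

168.00 min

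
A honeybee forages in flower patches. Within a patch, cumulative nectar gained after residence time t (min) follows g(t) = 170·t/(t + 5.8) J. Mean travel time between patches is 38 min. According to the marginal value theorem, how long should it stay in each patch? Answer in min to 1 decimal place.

14.8 min

By the marginal value theorem, leave when the instantaneous gain rate g'(t) equals the habitat-wide average g(t)/(T + t).
g'(t) = 170·5.8/(t + 5.8)². Setting 170·5.8/(t+5.8)² = 170t/[(t+5.8)(38+t)] gives 5.8(38+t) = t(t+5.8), so t² = 5.8×38 = 220.4.
t* = √220.4 = 14.85 min.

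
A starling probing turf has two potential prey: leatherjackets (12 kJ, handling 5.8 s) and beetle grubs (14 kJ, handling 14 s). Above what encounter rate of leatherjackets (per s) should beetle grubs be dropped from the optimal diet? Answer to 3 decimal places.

Drop beetle grubs once their profitability E₂/h₂ falls below the rate achievable on leatherjackets alone: E₂/h₂ = λE₁/(1 + λh₁).
Solve for λ: λE₁h₂ = E₂(1 + λh₁) → λ(E₁h₂ − E₂h₁) = E₂ → λ = E₂/(E₁h₂ − E₂h₁).
λ = 14/(12×14 − 14×5.8) = 14/86.8 = 0.1613 per s.

0.161 per s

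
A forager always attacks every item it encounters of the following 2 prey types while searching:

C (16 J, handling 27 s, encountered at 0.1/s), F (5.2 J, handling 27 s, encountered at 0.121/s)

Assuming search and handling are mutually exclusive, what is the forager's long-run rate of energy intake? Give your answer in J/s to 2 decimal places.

R = Σλ_iE_i / (1 + Σλ_ih_i)
Numerator: 0.1×16 + 0.121×5.2 = 2.229
Denominator: 1 + 0.1×27 + 0.121×27 = 6.967
R = 2.229/6.967 = 0.32 J/s

0.32 J/s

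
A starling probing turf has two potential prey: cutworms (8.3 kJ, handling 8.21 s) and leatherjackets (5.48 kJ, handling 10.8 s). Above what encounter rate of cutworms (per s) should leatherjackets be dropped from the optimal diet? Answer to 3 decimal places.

0.123 per s

The zero-one rule: include leatherjackets iff E₂/h₂ > λE₁/(1+λh₁). Equality gives the switch point.
λE₁h₂ = E₂ + λE₂h₁ ⇒ λ = E₂/(E₁h₂ − E₂h₁) = 5.48/(89.64 − 44.99) = 0.1227 per s.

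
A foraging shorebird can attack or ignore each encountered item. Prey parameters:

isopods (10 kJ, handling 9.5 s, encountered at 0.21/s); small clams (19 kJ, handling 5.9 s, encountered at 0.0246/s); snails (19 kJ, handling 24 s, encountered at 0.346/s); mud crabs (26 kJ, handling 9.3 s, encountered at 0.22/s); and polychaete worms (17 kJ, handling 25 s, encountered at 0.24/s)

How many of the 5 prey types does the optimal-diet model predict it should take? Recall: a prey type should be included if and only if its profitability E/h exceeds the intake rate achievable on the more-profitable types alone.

Profitabilities (E/h, kJ/s): small clams 3.22, mud crabs 2.8, isopods 1.05, snails 0.792, polychaete worms 0.68. Add prey in this order while the next type's profitability exceeds the intake rate on those already taken.
Rate on top 1: 0.4082. mud crabs: 2.8 > 0.4082 → include.
Rate on top 2: 1.939. isopods: 1.05 < 1.939 → exclude; stop.
Optimal diet: small clams, mud crabs — 2 of 5 types.

2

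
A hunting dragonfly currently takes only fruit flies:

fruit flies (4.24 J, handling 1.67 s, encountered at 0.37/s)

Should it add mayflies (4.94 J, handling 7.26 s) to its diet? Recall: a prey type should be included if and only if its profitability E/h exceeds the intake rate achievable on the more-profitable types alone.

No

Intake rate on the current diet: R = (0.37×4.24) / (1 + 0.37×1.67) = 1.569/1.618 = 0.9697 J/s.
mayflies: E/h = 4.94/7.26 = 0.6804 J/s.
Since 0.6804 < R, time spent handling mayflies is better spent searching.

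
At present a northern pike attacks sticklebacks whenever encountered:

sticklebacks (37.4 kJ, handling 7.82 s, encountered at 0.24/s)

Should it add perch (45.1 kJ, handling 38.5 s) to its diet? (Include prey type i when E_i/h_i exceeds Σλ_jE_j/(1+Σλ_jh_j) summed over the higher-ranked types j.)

Current rate: (0.24×37.4)/(1 + 0.24×7.82) = 3.12 kJ/s.
perch: E/h = 45.1/38.5 = 1.171 kJ/s.
Since 1.171 < R, time spent handling perch is better spent searching.

No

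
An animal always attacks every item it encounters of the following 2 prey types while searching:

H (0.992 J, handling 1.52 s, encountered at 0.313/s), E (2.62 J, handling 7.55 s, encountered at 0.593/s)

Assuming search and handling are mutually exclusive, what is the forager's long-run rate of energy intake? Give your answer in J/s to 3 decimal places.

0.313 J/s

R = Σλ_iE_i / (1 + Σλ_ih_i)
Numerator: 0.313×0.992 + 0.593×2.62 = 1.864
Denominator: 1 + 0.313×1.52 + 0.593×7.55 = 5.953
R = 1.864/5.953 = 0.3132 J/s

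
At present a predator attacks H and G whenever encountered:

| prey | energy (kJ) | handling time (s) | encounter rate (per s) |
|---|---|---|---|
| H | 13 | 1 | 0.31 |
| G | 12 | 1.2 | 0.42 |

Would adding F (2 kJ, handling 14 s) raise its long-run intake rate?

No

Current rate: (0.31×13 + 0.42×12)/(1 + 0.31×1 + 0.42×1.2) = 5 kJ/s.
F: E/h = 2/14 = 0.1429 kJ/s.
0.1429 < 5, so adding F would lower the average — exclude it.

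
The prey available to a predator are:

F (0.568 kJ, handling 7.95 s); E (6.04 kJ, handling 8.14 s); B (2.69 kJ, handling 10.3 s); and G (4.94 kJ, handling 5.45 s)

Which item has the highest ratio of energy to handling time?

G

Profitability E/h (kJ/s): F = 0.568/7.95 = 0.0714, E = 6.04/8.14 = 0.742, B = 2.69/10.3 = 0.261, G = 4.94/5.45 = 0.906.
Ranked: G > E > B > F.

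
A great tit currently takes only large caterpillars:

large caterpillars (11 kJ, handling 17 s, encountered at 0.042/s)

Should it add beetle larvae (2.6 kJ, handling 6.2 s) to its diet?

Current rate: (0.042×11)/(1 + 0.042×17) = 0.2695 kJ/s.
Profitability of beetle larvae: 2.6/6.2 = 0.4194 kJ/s.
Since 0.4194 > R, including beetle larvae increases the long-run rate.

Yes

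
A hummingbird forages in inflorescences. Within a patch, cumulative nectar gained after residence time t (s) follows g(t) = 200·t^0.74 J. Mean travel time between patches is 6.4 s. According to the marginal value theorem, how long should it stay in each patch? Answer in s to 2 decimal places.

18.22 s

Maximise g(t)/(T+t): set derivative to zero → g'(t)(T+t) = g(t).
g'(t) = 0.74·200·t^-0.26. Setting 0.74·200·t^-0.26 = 200·t^0.74/(6.4+t) gives 0.74(6.4+t) = t, so 0.26·t = 0.74×6.4.
t* = 0.74×6.4/0.26 = 18.22 s.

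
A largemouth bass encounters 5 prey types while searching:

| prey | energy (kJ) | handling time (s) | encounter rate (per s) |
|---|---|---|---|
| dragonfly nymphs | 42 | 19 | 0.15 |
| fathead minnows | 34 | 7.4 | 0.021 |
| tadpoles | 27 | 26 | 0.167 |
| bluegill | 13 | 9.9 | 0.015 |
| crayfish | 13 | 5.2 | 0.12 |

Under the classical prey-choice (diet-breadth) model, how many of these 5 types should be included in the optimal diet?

3

E/h in descending order: fathead minnows 4.59, crayfish 2.5, dragonfly nymphs 2.21, bluegill 1.31, tadpoles 1.04 kJ/s. The optimal diet is the largest prefix of this list for which every included type satisfies E_i/h_i > R on the types above it.
Rate on top 1: 0.618. crayfish: 2.5 > 0.618 → include.
Rate on top 2: 1.278. dragonfly nymphs: 2.21 > 1.278 → include.
Rate on top 3: 1.852. bluegill: 1.31 < 1.852 → exclude; stop.
Optimal diet: fathead minnows, crayfish, dragonfly nymphs — 3 of 5 types.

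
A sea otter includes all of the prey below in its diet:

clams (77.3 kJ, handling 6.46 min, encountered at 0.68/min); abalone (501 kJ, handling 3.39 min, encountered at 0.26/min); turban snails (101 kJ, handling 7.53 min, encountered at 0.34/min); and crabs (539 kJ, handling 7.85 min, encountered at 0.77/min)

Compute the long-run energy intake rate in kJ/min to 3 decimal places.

42.489 kJ/min

Energy encountered per unit search time: 0.68×77.3 + 0.26×501 + 0.34×101 + 0.77×539 = 632.2 kJ/min.
Handling time per unit search time: 0.68×6.46 + 0.26×3.39 + 0.34×7.53 + 0.77×7.85 = 13.88.
Rate = 632.2/(1 + 13.88) = 42.49 kJ/min.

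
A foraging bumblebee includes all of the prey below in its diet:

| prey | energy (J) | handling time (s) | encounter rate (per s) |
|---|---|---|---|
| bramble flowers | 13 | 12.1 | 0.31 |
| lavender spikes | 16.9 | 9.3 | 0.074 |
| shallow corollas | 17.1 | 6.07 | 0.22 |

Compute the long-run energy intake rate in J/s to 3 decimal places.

R = (0.31×13 + 0.074×16.9 + 0.22×17.1) / (1 + 0.31×12.1 + 0.074×9.3 + 0.22×6.07) = 9.043/6.775 = 1.335 J/s.

1.335 J/s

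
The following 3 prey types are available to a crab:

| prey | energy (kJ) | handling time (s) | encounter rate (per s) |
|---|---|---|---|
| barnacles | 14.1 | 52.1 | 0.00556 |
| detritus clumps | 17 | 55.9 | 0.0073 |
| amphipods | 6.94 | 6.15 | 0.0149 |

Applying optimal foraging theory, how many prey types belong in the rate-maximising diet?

3

Rank by E/h (kJ/s): amphipods 1.13, detritus clumps 0.304, barnacles 0.271. Include each in turn until the next type's E/h falls below the running intake rate.
Rate on top 1: 0.09473. detritus clumps: 0.304 > 0.09473 → include.
Rate on top 2: 0.1517. barnacles: 0.271 > 0.1517 → include.
Optimal diet: amphipods, detritus clumps, barnacles — 3 of 3 types.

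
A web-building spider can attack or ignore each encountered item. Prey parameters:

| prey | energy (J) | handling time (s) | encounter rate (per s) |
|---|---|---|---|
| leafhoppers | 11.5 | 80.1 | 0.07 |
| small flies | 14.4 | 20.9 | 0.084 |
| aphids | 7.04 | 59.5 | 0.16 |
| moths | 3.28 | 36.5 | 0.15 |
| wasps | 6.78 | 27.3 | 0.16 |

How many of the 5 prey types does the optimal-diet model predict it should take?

1

Rank by E/h (J/s): small flies 0.689, wasps 0.248, leafhoppers 0.144, aphids 0.118, moths 0.0899. Include each in turn until the next type's E/h falls below the running intake rate.
Rate on top 1: 0.439. wasps: 0.248 < 0.439 → exclude; stop.
Optimal diet: small flies — 1 of 5 types.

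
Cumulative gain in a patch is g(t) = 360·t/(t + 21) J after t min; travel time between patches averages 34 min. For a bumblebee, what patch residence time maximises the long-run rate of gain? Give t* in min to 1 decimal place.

26.7 min

Optimal t* satisfies g'(t*) = g(t*)/(T + t*).
g'(t) = 360·21/(t + 21)². Setting 360·21/(t+21)² = 360t/[(t+21)(34+t)] gives 21(34+t) = t(t+21), so t² = 21×34 = 714.
t* = √714 = 26.72 min.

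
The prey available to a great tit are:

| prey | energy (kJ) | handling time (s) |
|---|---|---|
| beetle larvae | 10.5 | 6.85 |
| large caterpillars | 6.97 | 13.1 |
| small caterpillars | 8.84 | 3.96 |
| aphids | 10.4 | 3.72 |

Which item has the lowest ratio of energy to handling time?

Profitability E/h (kJ/s): beetle larvae = 10.5/6.85 = 1.53, large caterpillars = 6.97/13.1 = 0.532, small caterpillars = 8.84/3.96 = 2.23, aphids = 10.4/3.72 = 2.8.
Ranked: aphids > small caterpillars > beetle larvae > large caterpillars.

large caterpillars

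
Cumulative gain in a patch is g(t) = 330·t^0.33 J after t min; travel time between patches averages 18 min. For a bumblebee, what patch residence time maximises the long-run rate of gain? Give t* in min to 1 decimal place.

By the marginal value theorem, leave when the instantaneous gain rate g'(t) equals the habitat-wide average g(t)/(T + t).
g'(t) = 0.33·330·t^-0.67. Setting 0.33·330·t^-0.67 = 330·t^0.33/(18+t) gives 0.33(18+t) = t, so 0.67·t = 0.33×18.
t* = 0.33×18/0.67 = 8.866 min.

8.9 min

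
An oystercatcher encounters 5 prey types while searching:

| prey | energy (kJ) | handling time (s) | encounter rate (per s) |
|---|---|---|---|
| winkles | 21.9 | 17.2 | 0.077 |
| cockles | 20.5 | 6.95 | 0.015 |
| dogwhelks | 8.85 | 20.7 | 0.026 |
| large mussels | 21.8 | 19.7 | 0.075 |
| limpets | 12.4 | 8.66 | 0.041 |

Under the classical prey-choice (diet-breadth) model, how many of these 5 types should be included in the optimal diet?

4

Rank by E/h (kJ/s): cockles 2.95, limpets 1.43, winkles 1.27, large mussels 1.11, dogwhelks 0.428. Include each in turn until the next type's E/h falls below the running intake rate.
Rate on top 1: 0.2785. limpets: 1.43 > 0.2785 → include.
Rate on top 2: 0.5591. winkles: 1.27 > 0.5591 → include.
Rate on top 3: 0.8989. large mussels: 1.11 > 0.8989 → include.
Rate on top 4: 0.9709. dogwhelks: 0.428 < 0.9709 → exclude; stop.
Optimal diet: cockles, limpets, winkles, large mussels — 4 of 5 types.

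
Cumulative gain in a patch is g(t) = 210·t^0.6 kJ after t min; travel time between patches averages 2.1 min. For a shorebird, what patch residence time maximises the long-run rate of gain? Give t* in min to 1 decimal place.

Maximise g(t)/(T+t): set derivative to zero → g'(t)(T+t) = g(t).
g'(t) = 0.6·210·t^-0.4. Setting 0.6·210·t^-0.4 = 210·t^0.6/(2.1+t) gives 0.6(2.1+t) = t, so 0.40·t = 0.6×2.1.
t* = 0.6×2.1/0.40 = 3.15 min.

3.1 min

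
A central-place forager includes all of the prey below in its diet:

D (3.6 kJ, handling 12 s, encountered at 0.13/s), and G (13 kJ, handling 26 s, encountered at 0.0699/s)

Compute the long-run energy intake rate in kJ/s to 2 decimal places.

0.31 kJ/s

R = (0.13×3.6 + 0.0699×13) / (1 + 0.13×12 + 0.0699×26) = 1.377/4.377 = 0.3145 kJ/s.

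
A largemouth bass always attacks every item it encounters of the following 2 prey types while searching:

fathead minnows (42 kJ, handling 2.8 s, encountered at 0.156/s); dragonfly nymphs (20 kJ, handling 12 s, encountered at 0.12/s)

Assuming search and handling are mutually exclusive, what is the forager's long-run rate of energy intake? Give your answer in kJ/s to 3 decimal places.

3.112 kJ/s

Energy encountered per unit search time: 0.156×42 + 0.12×20 = 8.952 kJ/s.
Handling time per unit search time: 0.156×2.8 + 0.12×12 = 1.877.
Rate = 8.952/(1 + 1.877) = 3.112 kJ/s.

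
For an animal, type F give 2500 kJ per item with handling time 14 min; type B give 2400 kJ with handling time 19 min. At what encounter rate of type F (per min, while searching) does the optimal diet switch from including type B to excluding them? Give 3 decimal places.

0.173 per min

The zero-one rule: include type B iff E₂/h₂ > λE₁/(1+λh₁). Equality gives the switch point.
λE₁h₂ = E₂ + λE₂h₁ ⇒ λ = E₂/(E₁h₂ − E₂h₁) = 2400/(4.75e+04 − 3.36e+04) = 0.1727 per min.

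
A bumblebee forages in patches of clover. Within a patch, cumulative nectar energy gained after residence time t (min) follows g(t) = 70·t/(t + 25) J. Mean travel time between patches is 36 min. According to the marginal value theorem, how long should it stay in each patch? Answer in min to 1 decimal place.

30.0 min

By the marginal value theorem, leave when the instantaneous gain rate g'(t) equals the habitat-wide average g(t)/(T + t).
g'(t) = 70·25/(t + 25)². Setting 70·25/(t+25)² = 70t/[(t+25)(36+t)] gives 25(36+t) = t(t+25), so t² = 25×36 = 900.
t* = √900 = 30 min.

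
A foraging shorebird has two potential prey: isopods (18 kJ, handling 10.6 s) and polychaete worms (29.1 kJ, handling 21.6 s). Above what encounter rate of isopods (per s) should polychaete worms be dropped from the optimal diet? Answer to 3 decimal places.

The zero-one rule: include polychaete worms iff E₂/h₂ > λE₁/(1+λh₁). Equality gives the switch point.
λE₁h₂ = E₂ + λE₂h₁ ⇒ λ = E₂/(E₁h₂ − E₂h₁) = 29.1/(388.8 − 308.5) = 0.3622 per s.

0.362 per s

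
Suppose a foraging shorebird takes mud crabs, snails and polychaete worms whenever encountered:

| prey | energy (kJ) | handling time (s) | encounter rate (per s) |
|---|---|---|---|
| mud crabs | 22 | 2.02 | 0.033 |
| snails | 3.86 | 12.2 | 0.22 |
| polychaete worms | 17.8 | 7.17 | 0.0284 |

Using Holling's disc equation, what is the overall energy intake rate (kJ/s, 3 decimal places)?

Energy encountered per unit search time: 0.033×22 + 0.22×3.86 + 0.0284×17.8 = 2.081 kJ/s.
Handling time per unit search time: 0.033×2.02 + 0.22×12.2 + 0.0284×7.17 = 2.954.
Rate = 2.081/(1 + 2.954) = 0.5262 kJ/s.

0.526 kJ/s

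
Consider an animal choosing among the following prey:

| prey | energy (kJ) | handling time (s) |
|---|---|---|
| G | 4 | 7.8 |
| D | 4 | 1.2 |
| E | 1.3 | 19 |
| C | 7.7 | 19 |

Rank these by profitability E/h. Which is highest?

Profitability E/h (kJ/s): G = 4/7.8 = 0.513, D = 4/1.2 = 3.33, E = 1.3/19 = 0.0684, C = 7.7/19 = 0.405.
Ranked: D > G > C > E.

D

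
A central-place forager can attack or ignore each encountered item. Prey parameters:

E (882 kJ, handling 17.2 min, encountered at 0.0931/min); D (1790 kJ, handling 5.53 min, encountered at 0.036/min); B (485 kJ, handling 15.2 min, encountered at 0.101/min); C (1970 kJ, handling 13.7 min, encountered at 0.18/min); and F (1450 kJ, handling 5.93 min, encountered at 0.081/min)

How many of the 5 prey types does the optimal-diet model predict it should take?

3

Rank by E/h (kJ/min): D 324, F 245, C 144, E 51.3, B 31.9. Include each in turn until the next type's E/h falls below the running intake rate.
Rate on top 1: 53.74. F: 245 > 53.74 → include.
Rate on top 2: 108.3. C: 144 > 108.3 → include.
Rate on top 3: 129.4. E: 51.3 < 129.4 → exclude; stop.
Optimal diet: D, F, C — 3 of 5 types.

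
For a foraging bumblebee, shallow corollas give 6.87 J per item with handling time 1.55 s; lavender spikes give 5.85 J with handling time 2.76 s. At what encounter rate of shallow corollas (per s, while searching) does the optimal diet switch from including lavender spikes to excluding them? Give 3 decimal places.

At the threshold, the rate on shallow corollas alone equals the profitability of lavender spikes: λ·6.87/(1 + λ·1.55) = 5.85/2.76 = 2.12.
Rearranging, λ(6.87 − 2.12×1.55) = 2.12, so λ = 2.12/3.585 = 0.5913 per s.

0.591 per s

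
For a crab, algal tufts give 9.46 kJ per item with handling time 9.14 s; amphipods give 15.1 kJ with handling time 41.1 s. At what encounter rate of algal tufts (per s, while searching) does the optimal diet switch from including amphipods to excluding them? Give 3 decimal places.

The zero-one rule: include amphipods iff E₂/h₂ > λE₁/(1+λh₁). Equality gives the switch point.
λE₁h₂ = E₂ + λE₂h₁ ⇒ λ = E₂/(E₁h₂ − E₂h₁) = 15.1/(388.8 − 138) = 0.06021 per s.

0.060 per s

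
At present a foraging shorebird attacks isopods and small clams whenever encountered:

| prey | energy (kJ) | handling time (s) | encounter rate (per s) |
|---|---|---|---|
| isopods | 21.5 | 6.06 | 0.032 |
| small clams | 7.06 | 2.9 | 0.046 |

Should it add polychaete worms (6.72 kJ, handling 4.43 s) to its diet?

Yes

Intake rate on the current diet: R = (0.032×21.5 + 0.046×7.06) / (1 + 0.032×6.06 + 0.046×2.9) = 1.013/1.327 = 0.763 kJ/s.
polychaete worms: E/h = 6.72/4.43 = 1.517 kJ/s.
Since 1.517 > R, including polychaete worms increases the long-run rate.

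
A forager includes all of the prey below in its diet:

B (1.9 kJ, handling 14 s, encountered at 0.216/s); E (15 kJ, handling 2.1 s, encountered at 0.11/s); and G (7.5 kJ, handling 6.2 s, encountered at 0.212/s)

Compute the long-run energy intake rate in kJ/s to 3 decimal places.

R = (0.216×1.9 + 0.11×15 + 0.212×7.5) / (1 + 0.216×14 + 0.11×2.1 + 0.212×6.2) = 3.65/5.569 = 0.6554 kJ/s.

0.655 kJ/s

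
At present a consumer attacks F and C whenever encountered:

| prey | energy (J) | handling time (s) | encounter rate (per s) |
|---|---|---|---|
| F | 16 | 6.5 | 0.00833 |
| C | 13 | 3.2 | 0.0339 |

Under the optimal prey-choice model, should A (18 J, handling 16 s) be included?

Yes

Current rate: (0.00833×16 + 0.0339×13)/(1 + 0.00833×6.5 + 0.0339×3.2) = 0.4937 J/s.
A: E/h = 18/16 = 1.125 J/s.
Since 1.125 > R, including A increases the long-run rate.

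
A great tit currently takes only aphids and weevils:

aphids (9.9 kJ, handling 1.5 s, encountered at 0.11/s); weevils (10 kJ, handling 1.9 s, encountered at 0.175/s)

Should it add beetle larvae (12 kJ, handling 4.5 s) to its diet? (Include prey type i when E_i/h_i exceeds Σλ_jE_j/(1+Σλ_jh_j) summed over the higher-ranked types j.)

Yes

On aphids and weevils alone, R = ΣλE/(1+Σλh) = 2.839/1.498 = 1.896 kJ/s.
Profitability of beetle larvae: 12/4.5 = 2.667 kJ/s.
2.667 > 1.896, so adding beetle larvae raises the average — include it.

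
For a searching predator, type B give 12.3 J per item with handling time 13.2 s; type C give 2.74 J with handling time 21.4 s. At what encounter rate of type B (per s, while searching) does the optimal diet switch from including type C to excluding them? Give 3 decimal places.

Drop type C once their profitability E₂/h₂ falls below the rate achievable on type B alone: E₂/h₂ = λE₁/(1 + λh₁).
Solve for λ: λE₁h₂ = E₂(1 + λh₁) → λ(E₁h₂ − E₂h₁) = E₂ → λ = E₂/(E₁h₂ − E₂h₁).
λ = 2.74/(12.3×21.4 − 2.74×13.2) = 2.74/227.1 = 0.01207 per s.

0.012 per s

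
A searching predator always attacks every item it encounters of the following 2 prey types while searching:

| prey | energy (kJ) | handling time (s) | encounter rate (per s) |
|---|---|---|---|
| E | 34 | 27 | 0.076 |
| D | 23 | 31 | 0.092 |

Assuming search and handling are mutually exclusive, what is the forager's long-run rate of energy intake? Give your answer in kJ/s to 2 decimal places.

R = (0.076×34 + 0.092×23) / (1 + 0.076×27 + 0.092×31) = 4.7/5.904 = 0.7961 kJ/s.

0.80 kJ/s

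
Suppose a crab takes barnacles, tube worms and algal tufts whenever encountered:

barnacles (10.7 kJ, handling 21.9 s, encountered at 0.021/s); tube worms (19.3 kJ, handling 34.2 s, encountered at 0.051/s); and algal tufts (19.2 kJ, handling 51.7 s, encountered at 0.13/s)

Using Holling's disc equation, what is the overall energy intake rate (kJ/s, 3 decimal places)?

0.373 kJ/s

R = Σλ_iE_i / (1 + Σλ_ih_i)
Numerator: 0.021×10.7 + 0.051×19.3 + 0.13×19.2 = 3.705
Denominator: 1 + 0.021×21.9 + 0.051×34.2 + 0.13×51.7 = 9.925
R = 3.705/9.925 = 0.3733 kJ/s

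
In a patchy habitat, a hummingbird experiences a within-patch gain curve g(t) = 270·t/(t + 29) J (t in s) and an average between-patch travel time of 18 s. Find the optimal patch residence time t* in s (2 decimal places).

22.85 s

Maximise g(t)/(T+t): set derivative to zero → g'(t)(T+t) = g(t).
g'(t) = 270·29/(t + 29)². Setting 270·29/(t+29)² = 270t/[(t+29)(18+t)] gives 29(18+t) = t(t+29), so t² = 29×18 = 522.
t* = √522 = 22.85 s.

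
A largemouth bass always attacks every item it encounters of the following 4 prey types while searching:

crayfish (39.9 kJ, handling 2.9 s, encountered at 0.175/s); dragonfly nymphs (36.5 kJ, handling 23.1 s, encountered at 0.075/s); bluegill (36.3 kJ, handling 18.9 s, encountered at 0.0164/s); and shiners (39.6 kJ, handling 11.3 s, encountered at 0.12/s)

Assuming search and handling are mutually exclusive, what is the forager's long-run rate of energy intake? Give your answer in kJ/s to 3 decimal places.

3.071 kJ/s

Energy encountered per unit search time: 0.175×39.9 + 0.075×36.5 + 0.0164×36.3 + 0.12×39.6 = 15.07 kJ/s.
Handling time per unit search time: 0.175×2.9 + 0.075×23.1 + 0.0164×18.9 + 0.12×11.3 = 3.906.
Rate = 15.07/(1 + 3.906) = 3.071 kJ/s.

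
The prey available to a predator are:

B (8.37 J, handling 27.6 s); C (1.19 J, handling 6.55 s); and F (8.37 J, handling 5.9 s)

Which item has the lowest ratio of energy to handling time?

Profitability E/h (J/s): B = 8.37/27.6 = 0.303, C = 1.19/6.55 = 0.182, F = 8.37/5.9 = 1.42.
Ranked: F > B > C.

C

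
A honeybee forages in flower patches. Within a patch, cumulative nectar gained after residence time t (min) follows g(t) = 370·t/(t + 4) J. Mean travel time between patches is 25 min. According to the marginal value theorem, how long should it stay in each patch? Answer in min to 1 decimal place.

Maximise g(t)/(T+t): set derivative to zero → g'(t)(T+t) = g(t).
g'(t) = 370·4/(t + 4)². Setting 370·4/(t+4)² = 370t/[(t+4)(25+t)] gives 4(25+t) = t(t+4), so t² = 4×25 = 100.
t* = √100 = 10 min.

10.0 min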